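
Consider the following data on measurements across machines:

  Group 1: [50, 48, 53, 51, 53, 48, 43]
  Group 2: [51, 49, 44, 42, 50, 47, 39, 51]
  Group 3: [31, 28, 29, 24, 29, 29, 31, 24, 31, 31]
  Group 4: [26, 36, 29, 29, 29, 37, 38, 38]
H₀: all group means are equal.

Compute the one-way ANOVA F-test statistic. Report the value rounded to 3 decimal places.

Group means [49.43, 46.62, 28.70, 32.75], grand mean 38.424
SSB = Σnᵢ(x̄ᵢ−x̄)² = 2588.871; SSW = ΣΣ(x−x̄ᵢ)² = 453.189
MSB = 2588.871/3 = 862.9571; MSW = 453.189/29 = 15.6272
F = MSB/MSW = 55.2214
df = (3, 29)

test statistic = 55.221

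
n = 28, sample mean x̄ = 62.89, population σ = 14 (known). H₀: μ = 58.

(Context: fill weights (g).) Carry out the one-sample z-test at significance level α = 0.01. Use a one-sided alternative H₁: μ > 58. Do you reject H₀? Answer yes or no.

SE = σ/√n = 14/√28 = 2.6458
z = (x̄−μ₀)/SE = (62.89−58)/2.6458 = 1.8482
p-value (one-sided, H₁ greater) = 0.03228
At α=0.01: p ≥ α → fail to reject H₀

reject H₀: no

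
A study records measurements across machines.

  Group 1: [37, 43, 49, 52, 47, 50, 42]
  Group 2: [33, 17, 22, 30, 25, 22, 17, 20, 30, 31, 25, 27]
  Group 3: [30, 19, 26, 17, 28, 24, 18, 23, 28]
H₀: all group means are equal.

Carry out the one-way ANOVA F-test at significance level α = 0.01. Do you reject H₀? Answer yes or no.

Group means [45.71, 24.92, 23.67], grand mean 29.714
SSB = Σnᵢ(x̄ᵢ−x̄)² = 2397.369; SSW = ΣΣ(x−x̄ᵢ)² = 674.345
MSB = 2397.369/2 = 1198.6845; MSW = 674.345/25 = 26.9738
F = MSB/MSW = 44.4388
df = (2, 25)
p-value (upper-tail) = 0.00000
At α=0.01: p < α → reject H₀

reject H₀: yes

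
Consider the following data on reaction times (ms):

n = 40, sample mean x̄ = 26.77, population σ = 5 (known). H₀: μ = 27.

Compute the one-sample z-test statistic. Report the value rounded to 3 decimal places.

test statistic = -0.291

SE = σ/√n = 5/√40 = 0.7906
z = (x̄−μ₀)/SE = (26.77−27)/0.7906 = -0.2909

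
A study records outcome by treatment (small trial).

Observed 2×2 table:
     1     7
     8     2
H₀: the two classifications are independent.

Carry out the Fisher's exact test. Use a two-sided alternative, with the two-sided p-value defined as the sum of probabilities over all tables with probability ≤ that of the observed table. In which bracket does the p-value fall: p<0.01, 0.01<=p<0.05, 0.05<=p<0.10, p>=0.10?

p-value bracket: 0.01<=p<0.05

Margins: r₁=8, r₂=10, c₁=9, c₂=9, n=18
p_obs = C(8,1)·C(10,8)/C(18,9); sum pmf over tables with pmf ≤ p_obs
p-value (two-sided) = 0.01522
→ bracket: 0.01<=p<0.05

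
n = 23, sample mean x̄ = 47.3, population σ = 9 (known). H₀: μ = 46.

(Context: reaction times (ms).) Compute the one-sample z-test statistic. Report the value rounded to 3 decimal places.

test statistic = 0.693

SE = σ/√n = 9/√23 = 1.8766
z = (x̄−μ₀)/SE = (47.3−46)/1.8766 = 0.6927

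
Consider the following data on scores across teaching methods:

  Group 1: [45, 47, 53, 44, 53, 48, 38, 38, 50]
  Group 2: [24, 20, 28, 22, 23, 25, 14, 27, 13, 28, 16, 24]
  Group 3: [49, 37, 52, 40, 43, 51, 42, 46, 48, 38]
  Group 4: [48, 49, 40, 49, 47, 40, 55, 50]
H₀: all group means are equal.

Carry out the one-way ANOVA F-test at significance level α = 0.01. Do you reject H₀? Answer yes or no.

reject H₀: yes

Group means [46.22, 22.00, 44.60, 47.25], grand mean 38.564
SSB = Σnᵢ(x̄ᵢ−x̄)² = 4788.134; SSW = ΣΣ(x−x̄ᵢ)² = 991.456
MSB = 4788.134/3 = 1596.0447; MSW = 991.456/35 = 28.3273
F = MSB/MSW = 56.3430
df = (3, 35)
p-value (upper-tail) = 0.00000
At α=0.01: p < α → reject H₀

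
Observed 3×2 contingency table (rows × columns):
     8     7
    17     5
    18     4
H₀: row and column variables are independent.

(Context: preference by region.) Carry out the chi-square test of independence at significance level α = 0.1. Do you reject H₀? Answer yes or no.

Row totals [15, 22, 22], col totals [43, 16], n=59
χ² = (8−10.93)²/10.93 + (7−4.07)²/4.07 + (17−16.03)²/16.03 + (5−5.97)²/5.97 + (18−16.03)²/16.03 + (4−5.97)²/5.97 = 4.0038
df = 2
p-value (upper-tail) = 0.13508
At α=0.1: p ≥ α → fail to reject H₀

reject H₀: no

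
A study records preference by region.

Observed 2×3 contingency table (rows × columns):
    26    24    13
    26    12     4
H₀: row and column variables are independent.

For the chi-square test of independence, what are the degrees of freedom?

degrees of freedom = 2

df = (r−1)(c−1) = (2−1)·(3−1) = 2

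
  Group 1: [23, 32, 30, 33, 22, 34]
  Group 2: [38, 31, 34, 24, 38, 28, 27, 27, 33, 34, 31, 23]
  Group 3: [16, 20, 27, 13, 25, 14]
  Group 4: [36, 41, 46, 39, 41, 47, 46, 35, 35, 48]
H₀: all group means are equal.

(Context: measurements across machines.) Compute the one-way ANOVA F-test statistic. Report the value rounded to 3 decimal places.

Group means [29.00, 30.67, 19.17, 41.40], grand mean 31.500
SSB = Σnᵢ(x̄ᵢ−x̄)² = 1938.600; SSW = ΣΣ(x−x̄ᵢ)² = 813.900
MSB = 1938.600/3 = 646.2000; MSW = 813.900/30 = 27.1300
F = MSB/MSW = 23.8187
df = (3, 30)

test statistic = 23.819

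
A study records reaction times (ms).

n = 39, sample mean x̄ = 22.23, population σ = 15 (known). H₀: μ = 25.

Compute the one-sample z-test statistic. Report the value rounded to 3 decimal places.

test statistic = -1.153

SE = σ/√n = 15/√39 = 2.4019
z = (x̄−μ₀)/SE = (22.23−25)/2.4019 = -1.1532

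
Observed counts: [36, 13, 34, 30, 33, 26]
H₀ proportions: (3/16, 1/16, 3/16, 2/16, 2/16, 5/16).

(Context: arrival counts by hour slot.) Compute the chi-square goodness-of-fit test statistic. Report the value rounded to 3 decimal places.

test statistic = 24.840

n = 172; E_i = n·p_i = [32.25, 10.75, 32.25, 21.50, 21.50, 53.75]
χ² = (36−32.25)²/32.25 + (13−10.75)²/10.75 + (34−32.25)²/32.25 + (30−21.50)²/21.50 + (33−21.50)²/21.50 + (26−53.75)²/53.75 = 24.8403
df = 5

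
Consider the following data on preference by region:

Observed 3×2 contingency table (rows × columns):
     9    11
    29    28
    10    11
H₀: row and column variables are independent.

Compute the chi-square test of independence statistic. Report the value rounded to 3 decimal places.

test statistic = 0.224

Row totals [20, 57, 21], col totals [48, 50], n=98
χ² = (9−9.80)²/9.80 + (11−10.20)²/10.20 + (29−27.92)²/27.92 + (28−29.08)²/29.08 + (10−10.29)²/10.29 + (11−10.71)²/10.71 = 0.2244
df = 2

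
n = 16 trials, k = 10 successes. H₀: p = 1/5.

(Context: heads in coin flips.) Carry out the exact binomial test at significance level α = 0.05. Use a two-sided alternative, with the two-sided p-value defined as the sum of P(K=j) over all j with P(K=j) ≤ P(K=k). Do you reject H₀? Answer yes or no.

Exact binomial: n=16, k=10, p₀=1/5=0.2000
P(X=j) = C(n,j)·p₀^j·(1−p₀)^(n−j); p = Σ P(X=j) over j with P(X=j) ≤ P(X=10)
p-value (two-sided) = 0.00025
At α=0.05: p < α → reject H₀

reject H₀: yes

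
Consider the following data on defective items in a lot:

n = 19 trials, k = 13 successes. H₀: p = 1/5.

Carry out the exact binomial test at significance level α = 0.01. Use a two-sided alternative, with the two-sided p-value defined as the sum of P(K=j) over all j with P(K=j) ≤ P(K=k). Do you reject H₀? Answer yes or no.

reject H₀: yes

Exact binomial: n=19, k=13, p₀=1/5=0.2000
P(X=j) = C(n,j)·p₀^j·(1−p₀)^(n−j); p = Σ P(X=j) over j with P(X=j) ≤ P(X=13)
p-value (two-sided) = 0.00001
At α=0.01: p < α → reject H₀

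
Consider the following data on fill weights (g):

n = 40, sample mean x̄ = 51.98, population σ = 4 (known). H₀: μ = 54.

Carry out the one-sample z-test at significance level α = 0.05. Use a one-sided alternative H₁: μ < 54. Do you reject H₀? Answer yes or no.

reject H₀: yes

SE = σ/√n = 4/√40 = 0.6325
z = (x̄−μ₀)/SE = (51.98−54)/0.6325 = -3.1939
p-value (one-sided, H₁ less) = 0.00070
At α=0.05: p < α → reject H₀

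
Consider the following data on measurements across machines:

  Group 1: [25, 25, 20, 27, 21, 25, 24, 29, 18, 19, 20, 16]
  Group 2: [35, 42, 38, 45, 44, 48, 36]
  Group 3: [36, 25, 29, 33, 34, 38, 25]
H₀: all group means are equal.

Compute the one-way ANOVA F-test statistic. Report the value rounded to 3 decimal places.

test statistic = 37.731

Group means [22.42, 41.14, 31.43], grand mean 29.885
SSB = Σnᵢ(x̄ᵢ−x̄)² = 1573.166; SSW = ΣΣ(x−x̄ᵢ)² = 479.488
MSB = 1573.166/2 = 786.5829; MSW = 479.488/23 = 20.8473
F = MSB/MSW = 37.7307
df = (2, 23)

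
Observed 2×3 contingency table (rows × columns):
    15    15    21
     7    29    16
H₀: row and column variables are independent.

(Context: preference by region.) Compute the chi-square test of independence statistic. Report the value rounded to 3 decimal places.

Row totals [51, 52], col totals [22, 44, 37], n=103
χ² = (15−10.89)²/10.89 + (15−21.79)²/21.79 + (21−18.32)²/18.32 + (7−11.11)²/11.11 + (29−22.21)²/22.21 + (16−18.68)²/18.68 = 8.0304
df = 2

test statistic = 8.030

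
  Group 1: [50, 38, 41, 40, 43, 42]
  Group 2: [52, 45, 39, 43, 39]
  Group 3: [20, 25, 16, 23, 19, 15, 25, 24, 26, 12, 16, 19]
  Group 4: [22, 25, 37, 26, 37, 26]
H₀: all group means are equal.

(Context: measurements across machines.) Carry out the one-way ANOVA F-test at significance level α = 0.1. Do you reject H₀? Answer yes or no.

Group means [42.33, 43.60, 20.00, 28.83], grand mean 30.517
SSB = Σnᵢ(x̄ᵢ−x̄)² = 3037.875; SSW = ΣΣ(x−x̄ᵢ)² = 645.367
MSB = 3037.875/3 = 1012.6249; MSW = 645.367/25 = 25.8147
F = MSB/MSW = 39.2267
df = (3, 25)
p-value (upper-tail) = 0.00000
At α=0.1: p < α → reject H₀

reject H₀: yes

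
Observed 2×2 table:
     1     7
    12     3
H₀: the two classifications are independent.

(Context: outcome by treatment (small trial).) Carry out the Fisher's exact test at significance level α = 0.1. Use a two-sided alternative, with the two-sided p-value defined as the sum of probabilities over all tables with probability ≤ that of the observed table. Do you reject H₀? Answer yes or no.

Margins: r₁=8, r₂=15, c₁=13, c₂=10, n=23
p_obs = C(8,1)·C(15,12)/C(23,13); sum pmf over tables with pmf ≤ p_obs
p-value (two-sided) = 0.00590
At α=0.1: p < α → reject H₀

reject H₀: yes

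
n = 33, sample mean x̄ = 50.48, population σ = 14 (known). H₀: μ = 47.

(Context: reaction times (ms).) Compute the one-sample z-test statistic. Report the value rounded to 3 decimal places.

SE = σ/√n = 14/√33 = 2.4371
z = (x̄−μ₀)/SE = (50.48−47)/2.4371 = 1.4279

test statistic = 1.428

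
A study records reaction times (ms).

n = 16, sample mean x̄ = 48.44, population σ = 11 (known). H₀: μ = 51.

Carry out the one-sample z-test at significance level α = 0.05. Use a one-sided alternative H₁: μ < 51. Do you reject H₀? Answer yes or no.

SE = σ/√n = 11/√16 = 2.7500
z = (x̄−μ₀)/SE = (48.44−51)/2.7500 = -0.9309
p-value (one-sided, H₁ less) = 0.17595
At α=0.05: p ≥ α → fail to reject H₀

reject H₀: no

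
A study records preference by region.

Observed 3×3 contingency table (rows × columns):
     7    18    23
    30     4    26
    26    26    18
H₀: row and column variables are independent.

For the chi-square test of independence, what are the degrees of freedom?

df = (r−1)(c−1) = (3−1)·(3−1) = 4

degrees of freedom = 4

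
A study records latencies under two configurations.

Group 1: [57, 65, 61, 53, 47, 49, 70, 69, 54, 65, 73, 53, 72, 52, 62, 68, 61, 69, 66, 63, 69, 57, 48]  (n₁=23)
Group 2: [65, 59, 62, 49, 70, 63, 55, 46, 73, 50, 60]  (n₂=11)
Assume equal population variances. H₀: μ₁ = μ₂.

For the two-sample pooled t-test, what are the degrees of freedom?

df = n₁ + n₂ − 2 = 23 + 11 − 2 = 32

degrees of freedom = 32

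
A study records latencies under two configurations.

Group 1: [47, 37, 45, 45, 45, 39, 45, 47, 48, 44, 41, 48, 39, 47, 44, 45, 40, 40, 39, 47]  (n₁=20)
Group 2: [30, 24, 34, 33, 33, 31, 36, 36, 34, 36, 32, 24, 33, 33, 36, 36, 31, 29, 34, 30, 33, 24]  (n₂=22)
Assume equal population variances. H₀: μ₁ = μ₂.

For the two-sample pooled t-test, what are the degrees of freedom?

degrees of freedom = 40

df = n₁ + n₂ − 2 = 20 + 22 − 2 = 40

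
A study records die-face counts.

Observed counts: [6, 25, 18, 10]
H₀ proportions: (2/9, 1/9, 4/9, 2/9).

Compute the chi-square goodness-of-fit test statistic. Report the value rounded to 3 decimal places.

test statistic = 59.068

n = 59; E_i = n·p_i = [13.11, 6.56, 26.22, 13.11]
χ² = (6−13.11)²/13.11 + (25−6.56)²/6.56 + (18−26.22)²/26.22 + (10−13.11)²/13.11 = 59.0678
df = 3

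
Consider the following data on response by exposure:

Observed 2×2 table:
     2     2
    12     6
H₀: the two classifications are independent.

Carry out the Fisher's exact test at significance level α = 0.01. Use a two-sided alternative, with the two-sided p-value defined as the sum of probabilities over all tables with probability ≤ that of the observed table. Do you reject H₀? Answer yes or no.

Margins: r₁=4, r₂=18, c₁=14, c₂=8, n=22
p_obs = C(4,2)·C(18,12)/C(22,14); sum pmf over tables with pmf ≤ p_obs
p-value (two-sided) = 0.60191
At α=0.01: p ≥ α → fail to reject H₀

reject H₀: no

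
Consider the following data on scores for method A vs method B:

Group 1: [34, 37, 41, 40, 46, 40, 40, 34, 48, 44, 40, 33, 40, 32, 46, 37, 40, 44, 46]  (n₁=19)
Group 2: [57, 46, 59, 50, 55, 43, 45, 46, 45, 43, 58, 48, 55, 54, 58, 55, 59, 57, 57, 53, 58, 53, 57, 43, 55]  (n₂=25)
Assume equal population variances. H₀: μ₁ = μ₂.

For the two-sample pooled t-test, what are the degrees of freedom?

degrees of freedom = 42

df = n₁ + n₂ − 2 = 19 + 25 − 2 = 42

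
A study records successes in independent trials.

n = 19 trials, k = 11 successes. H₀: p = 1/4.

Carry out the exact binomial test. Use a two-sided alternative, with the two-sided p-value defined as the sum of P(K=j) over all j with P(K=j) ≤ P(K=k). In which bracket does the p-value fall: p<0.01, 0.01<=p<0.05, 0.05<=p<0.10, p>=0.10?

Exact binomial: n=19, k=11, p₀=1/4=0.2500
P(X=j) = C(n,j)·p₀^j·(1−p₀)^(n−j); p = Σ P(X=j) over j with P(X=j) ≤ P(X=11)
p-value (two-sided) = 0.00229
→ bracket: p<0.01

p-value bracket: p<0.01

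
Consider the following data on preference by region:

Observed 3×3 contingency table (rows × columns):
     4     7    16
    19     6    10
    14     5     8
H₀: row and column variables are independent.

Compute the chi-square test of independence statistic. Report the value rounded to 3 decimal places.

Row totals [27, 35, 27], col totals [37, 18, 34], n=89
χ² = (4−11.22)²/11.22 + (7−5.46)²/5.46 + (16−10.31)²/10.31 + (19−14.55)²/14.55 + (6−7.08)²/7.08 + (10−13.37)²/13.37 + (14−11.22)²/11.22 + (5−5.46)²/5.46 + (8−10.31)²/10.31 = 11.8370
df = 4

test statistic = 11.837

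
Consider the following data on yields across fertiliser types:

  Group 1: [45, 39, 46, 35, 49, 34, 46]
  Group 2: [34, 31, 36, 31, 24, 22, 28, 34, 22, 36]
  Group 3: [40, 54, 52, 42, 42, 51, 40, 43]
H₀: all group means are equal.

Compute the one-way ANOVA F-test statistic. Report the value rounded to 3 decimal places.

Group means [42.00, 29.80, 45.50], grand mean 38.240
SSB = Σnᵢ(x̄ᵢ−x̄)² = 1232.960; SSW = ΣΣ(x−x̄ᵢ)² = 721.600
MSB = 1232.960/2 = 616.4800; MSW = 721.600/22 = 32.8000
F = MSB/MSW = 18.7951
df = (2, 22)

test statistic = 18.795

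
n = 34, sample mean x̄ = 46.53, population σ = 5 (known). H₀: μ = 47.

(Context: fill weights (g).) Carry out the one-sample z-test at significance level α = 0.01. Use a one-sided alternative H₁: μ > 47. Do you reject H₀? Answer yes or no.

SE = σ/√n = 5/√34 = 0.8575
z = (x̄−μ₀)/SE = (46.53−47)/0.8575 = -0.5481
p-value (one-sided, H₁ greater) = 0.70819
At α=0.01: p ≥ α → fail to reject H₀

reject H₀: no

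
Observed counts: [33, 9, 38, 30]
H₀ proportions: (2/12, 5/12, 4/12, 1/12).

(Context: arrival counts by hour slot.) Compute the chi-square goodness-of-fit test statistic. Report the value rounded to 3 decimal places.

test statistic = 88.731

n = 110; E_i = n·p_i = [18.33, 45.83, 36.67, 9.17]
χ² = (33−18.33)²/18.33 + (9−45.83)²/45.83 + (38−36.67)²/36.67 + (30−9.17)²/9.17 = 88.7309
df = 3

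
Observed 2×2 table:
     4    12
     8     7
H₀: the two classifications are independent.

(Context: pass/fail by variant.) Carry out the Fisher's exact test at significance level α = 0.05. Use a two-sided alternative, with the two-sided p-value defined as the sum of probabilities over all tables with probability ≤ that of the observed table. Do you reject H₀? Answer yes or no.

reject H₀: no

Margins: r₁=16, r₂=15, c₁=12, c₂=19, n=31
p_obs = C(16,4)·C(15,8)/C(31,12); sum pmf over tables with pmf ≤ p_obs
p-value (two-sided) = 0.14888
At α=0.05: p ≥ α → fail to reject H₀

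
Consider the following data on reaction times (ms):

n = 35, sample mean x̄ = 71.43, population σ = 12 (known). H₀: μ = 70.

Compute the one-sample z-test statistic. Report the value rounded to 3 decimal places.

SE = σ/√n = 12/√35 = 2.0284
z = (x̄−μ₀)/SE = (71.43−70)/2.0284 = 0.7050

test statistic = 0.705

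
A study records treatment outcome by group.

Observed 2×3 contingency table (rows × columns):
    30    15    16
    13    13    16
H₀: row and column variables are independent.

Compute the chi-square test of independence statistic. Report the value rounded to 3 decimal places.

test statistic = 3.477

Row totals [61, 42], col totals [43, 28, 32], n=103
χ² = (30−25.47)²/25.47 + (15−16.58)²/16.58 + (16−18.95)²/18.95 + (13−17.53)²/17.53 + (13−11.42)²/11.42 + (16−13.05)²/13.05 = 3.4773
df = 2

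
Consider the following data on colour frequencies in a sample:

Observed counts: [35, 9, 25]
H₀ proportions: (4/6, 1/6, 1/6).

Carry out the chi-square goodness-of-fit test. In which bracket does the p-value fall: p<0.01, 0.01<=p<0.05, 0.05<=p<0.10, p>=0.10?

p-value bracket: p<0.01

n = 69; E_i = n·p_i = [46.00, 11.50, 11.50]
χ² = (35−46.00)²/46.00 + (9−11.50)²/11.50 + (25−11.50)²/11.50 = 19.0217
df = 2
p-value (upper-tail) = 0.00007
→ bracket: p<0.01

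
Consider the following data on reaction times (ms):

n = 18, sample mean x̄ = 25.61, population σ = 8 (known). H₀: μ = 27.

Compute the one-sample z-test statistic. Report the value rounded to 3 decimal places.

test statistic = -0.737

SE = σ/√n = 8/√18 = 1.8856
z = (x̄−μ₀)/SE = (25.61−27)/1.8856 = -0.7372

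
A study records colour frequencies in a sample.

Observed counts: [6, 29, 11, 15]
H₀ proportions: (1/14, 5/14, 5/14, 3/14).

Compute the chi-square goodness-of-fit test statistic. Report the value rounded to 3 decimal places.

n = 61; E_i = n·p_i = [4.36, 21.79, 21.79, 13.07]
χ² = (6−4.36)²/4.36 + (29−21.79)²/21.79 + (11−21.79)²/21.79 + (15−13.07)²/13.07 = 8.6328
df = 3

test statistic = 8.633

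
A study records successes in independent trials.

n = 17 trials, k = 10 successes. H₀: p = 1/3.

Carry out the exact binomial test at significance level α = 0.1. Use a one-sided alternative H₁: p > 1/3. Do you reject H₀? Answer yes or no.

Exact binomial: n=17, k=10, p₀=1/3=0.3333
P(X≥10) from Σ C(n,i)·p₀^i·(1−p₀)^(n−i)
p-value (one-sided, H₁ greater) = 0.02728
At α=0.1: p < α → reject H₀

reject H₀: yes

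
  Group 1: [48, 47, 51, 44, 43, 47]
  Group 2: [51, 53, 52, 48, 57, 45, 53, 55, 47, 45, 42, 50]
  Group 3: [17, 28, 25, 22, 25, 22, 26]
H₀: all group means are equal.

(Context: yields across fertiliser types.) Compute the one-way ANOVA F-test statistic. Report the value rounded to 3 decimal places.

test statistic = 104.068

Group means [46.67, 49.83, 23.57], grand mean 41.720
SSB = Σnᵢ(x̄ᵢ−x̄)² = 3242.326; SSW = ΣΣ(x−x̄ᵢ)² = 342.714
MSB = 3242.326/2 = 1621.1629; MSW = 342.714/22 = 15.5779
F = MSB/MSW = 104.0680
df = (2, 22)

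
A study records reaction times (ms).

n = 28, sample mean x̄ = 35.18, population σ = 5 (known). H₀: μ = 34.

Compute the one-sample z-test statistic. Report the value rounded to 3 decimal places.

test statistic = 1.249

SE = σ/√n = 5/√28 = 0.9449
z = (x̄−μ₀)/SE = (35.18−34)/0.9449 = 1.2488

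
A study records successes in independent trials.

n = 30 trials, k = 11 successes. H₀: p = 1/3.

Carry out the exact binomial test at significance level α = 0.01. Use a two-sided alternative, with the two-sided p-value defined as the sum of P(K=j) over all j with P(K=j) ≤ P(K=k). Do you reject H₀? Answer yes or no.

Exact binomial: n=30, k=11, p₀=1/3=0.3333
P(X=j) = C(n,j)·p₀^j·(1−p₀)^(n−j); p = Σ P(X=j) over j with P(X=j) ≤ P(X=11)
p-value (two-sided) = 0.70126
At α=0.01: p ≥ α → fail to reject H₀

reject H₀: no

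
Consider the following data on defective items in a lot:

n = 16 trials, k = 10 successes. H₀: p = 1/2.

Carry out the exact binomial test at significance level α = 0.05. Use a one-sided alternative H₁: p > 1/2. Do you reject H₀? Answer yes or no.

Exact binomial: n=16, k=10, p₀=1/2=0.5000
P(X≥10) from Σ C(n,i)·p₀^i·(1−p₀)^(n−i)
p-value (one-sided, H₁ greater) = 0.22725
At α=0.05: p ≥ α → fail to reject H₀

reject H₀: no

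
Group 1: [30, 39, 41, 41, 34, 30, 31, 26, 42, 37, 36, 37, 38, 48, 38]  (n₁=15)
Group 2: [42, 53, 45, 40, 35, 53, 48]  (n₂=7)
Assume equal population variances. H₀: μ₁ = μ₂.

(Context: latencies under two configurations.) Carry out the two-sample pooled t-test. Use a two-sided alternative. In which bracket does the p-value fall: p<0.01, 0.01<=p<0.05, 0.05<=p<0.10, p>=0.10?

p-value bracket: p<0.01

x̄₁=36.533, s₁=5.643, n₁=15
x̄₂=45.143, s₂=6.719, n₂=7
s_p² = [14·5.643² + 6·6.719²]/20 = 35.8295
SE = √(s_p²·(1/15+1/7)) = 2.7399
t = (36.533−45.143)/2.7399 = -3.1423
df = 20
p-value (two-sided) = 0.00513
→ bracket: p<0.01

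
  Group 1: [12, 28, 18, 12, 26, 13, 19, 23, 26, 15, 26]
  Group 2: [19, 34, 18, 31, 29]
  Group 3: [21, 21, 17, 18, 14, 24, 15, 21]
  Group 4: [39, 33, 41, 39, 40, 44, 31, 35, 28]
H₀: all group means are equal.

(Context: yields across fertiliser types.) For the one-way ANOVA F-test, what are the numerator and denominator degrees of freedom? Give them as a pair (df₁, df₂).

degrees of freedom = [3, 29]

k = 4 groups, N = 33 total
df = (k−1, N−k) = (4−1, 33−4) = (3, 29)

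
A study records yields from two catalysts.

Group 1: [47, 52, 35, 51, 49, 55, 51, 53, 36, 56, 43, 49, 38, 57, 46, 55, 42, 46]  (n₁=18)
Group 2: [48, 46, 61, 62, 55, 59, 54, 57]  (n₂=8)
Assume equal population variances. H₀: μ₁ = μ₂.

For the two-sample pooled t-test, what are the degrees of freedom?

degrees of freedom = 24

df = n₁ + n₂ − 2 = 18 + 8 − 2 = 24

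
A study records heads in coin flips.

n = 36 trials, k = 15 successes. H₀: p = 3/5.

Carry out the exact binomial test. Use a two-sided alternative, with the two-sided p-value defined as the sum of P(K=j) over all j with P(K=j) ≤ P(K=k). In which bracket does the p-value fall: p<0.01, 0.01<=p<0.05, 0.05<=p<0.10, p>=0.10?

p-value bracket: 0.01<=p<0.05

Exact binomial: n=36, k=15, p₀=3/5=0.6000
P(X=j) = C(n,j)·p₀^j·(1−p₀)^(n−j); p = Σ P(X=j) over j with P(X=j) ≤ P(X=15)
p-value (two-sided) = 0.02743
→ bracket: 0.01<=p<0.05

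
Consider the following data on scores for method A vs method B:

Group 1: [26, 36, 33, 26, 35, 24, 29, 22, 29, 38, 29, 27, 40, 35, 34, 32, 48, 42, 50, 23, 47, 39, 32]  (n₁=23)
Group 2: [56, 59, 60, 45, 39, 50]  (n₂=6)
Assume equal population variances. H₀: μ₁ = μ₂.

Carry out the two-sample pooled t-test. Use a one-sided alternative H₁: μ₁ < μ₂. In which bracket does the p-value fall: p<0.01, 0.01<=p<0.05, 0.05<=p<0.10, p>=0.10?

x̄₁=33.739, s₁=7.956, n₁=23
x̄₂=51.500, s₂=8.361, n₂=6
s_p² = [22·7.956² + 5·8.361²]/27 = 64.5161
SE = √(s_p²·(1/23+1/6)) = 3.6821
t = (33.739−51.500)/3.6821 = -4.8236
df = 27
p-value (one-sided, H₁ less) = 0.00002
→ bracket: p<0.01

p-value bracket: p<0.01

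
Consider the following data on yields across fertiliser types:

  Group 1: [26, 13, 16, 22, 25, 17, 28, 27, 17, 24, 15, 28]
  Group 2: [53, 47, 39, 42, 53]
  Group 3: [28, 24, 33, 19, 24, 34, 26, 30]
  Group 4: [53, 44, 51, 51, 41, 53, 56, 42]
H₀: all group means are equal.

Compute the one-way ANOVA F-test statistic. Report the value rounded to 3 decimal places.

test statistic = 51.483

Group means [21.50, 46.80, 27.25, 48.88], grand mean 33.364
SSB = Σnᵢ(x̄ᵢ−x̄)² = 4815.461; SSW = ΣΣ(x−x̄ᵢ)² = 904.175
MSB = 4815.461/3 = 1605.1538; MSW = 904.175/29 = 31.1784
F = MSB/MSW = 51.4828
df = (3, 29)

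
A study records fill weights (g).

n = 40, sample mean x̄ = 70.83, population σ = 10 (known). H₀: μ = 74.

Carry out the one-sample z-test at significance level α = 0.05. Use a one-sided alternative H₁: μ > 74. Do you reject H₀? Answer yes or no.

reject H₀: no

SE = σ/√n = 10/√40 = 1.5811
z = (x̄−μ₀)/SE = (70.83−74)/1.5811 = -2.0049
p-value (one-sided, H₁ greater) = 0.97751
At α=0.05: p ≥ α → fail to reject H₀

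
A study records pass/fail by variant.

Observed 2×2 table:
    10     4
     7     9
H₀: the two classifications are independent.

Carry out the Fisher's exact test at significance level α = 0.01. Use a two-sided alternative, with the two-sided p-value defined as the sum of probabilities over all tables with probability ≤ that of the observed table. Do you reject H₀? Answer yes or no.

Margins: r₁=14, r₂=16, c₁=17, c₂=13, n=30
p_obs = C(14,10)·C(16,7)/C(30,17); sum pmf over tables with pmf ≤ p_obs
p-value (two-sided) = 0.15898
At α=0.01: p ≥ α → fail to reject H₀

reject H₀: no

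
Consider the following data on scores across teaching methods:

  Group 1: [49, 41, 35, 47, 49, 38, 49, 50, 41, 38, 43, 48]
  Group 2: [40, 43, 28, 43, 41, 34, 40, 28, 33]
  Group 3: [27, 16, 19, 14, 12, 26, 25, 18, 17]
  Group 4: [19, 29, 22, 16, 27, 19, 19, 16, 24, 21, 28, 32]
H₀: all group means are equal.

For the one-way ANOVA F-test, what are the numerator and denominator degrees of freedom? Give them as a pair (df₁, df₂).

k = 4 groups, N = 42 total
df = (k−1, N−k) = (4−1, 42−4) = (3, 38)

degrees of freedom = [3, 38]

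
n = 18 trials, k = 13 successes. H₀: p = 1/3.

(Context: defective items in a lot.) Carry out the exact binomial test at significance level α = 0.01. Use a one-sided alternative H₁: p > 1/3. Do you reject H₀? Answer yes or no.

reject H₀: yes

Exact binomial: n=18, k=13, p₀=1/3=0.3333
P(X≥13) from Σ C(n,i)·p₀^i·(1−p₀)^(n−i)
p-value (one-sided, H₁ greater) = 0.00085
At α=0.01: p < α → reject H₀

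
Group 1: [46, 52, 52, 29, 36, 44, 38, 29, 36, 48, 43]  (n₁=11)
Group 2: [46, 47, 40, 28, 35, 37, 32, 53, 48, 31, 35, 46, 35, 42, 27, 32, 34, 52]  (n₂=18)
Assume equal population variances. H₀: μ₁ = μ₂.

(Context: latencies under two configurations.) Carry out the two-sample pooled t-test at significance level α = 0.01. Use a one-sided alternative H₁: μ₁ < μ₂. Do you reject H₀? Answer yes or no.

reject H₀: no

x̄₁=41.182, s₁=8.220, n₁=11
x̄₂=38.889, s₂=8.123, n₂=18
s_p² = [10·8.220² + 17·8.123²]/27 = 66.5709
SE = √(s_p²·(1/11+1/18)) = 3.1225
t = (41.182−38.889)/3.1225 = 0.7343
df = 27
p-value (one-sided, H₁ less) = 0.76546
At α=0.01: p ≥ α → fail to reject H₀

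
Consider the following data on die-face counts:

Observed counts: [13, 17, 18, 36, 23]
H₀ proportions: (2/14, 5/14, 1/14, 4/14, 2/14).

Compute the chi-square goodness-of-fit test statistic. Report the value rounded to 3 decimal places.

n = 107; E_i = n·p_i = [15.29, 38.21, 7.64, 30.57, 15.29]
χ² = (13−15.29)²/15.29 + (17−38.21)²/38.21 + (18−7.64)²/7.64 + (36−30.57)²/30.57 + (23−15.29)²/15.29 = 31.0112
df = 4

test statistic = 31.011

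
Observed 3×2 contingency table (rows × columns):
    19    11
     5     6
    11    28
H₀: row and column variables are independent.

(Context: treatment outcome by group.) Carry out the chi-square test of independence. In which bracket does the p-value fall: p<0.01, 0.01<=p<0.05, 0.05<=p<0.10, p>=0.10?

Row totals [30, 11, 39], col totals [35, 45], n=80
χ² = (19−13.12)²/13.12 + (11−16.88)²/16.88 + (5−4.81)²/4.81 + (6−6.19)²/6.19 + (11−17.06)²/17.06 + (28−21.94)²/21.94 = 8.5176
df = 2
p-value (upper-tail) = 0.01414
→ bracket: 0.01<=p<0.05

p-value bracket: 0.01<=p<0.05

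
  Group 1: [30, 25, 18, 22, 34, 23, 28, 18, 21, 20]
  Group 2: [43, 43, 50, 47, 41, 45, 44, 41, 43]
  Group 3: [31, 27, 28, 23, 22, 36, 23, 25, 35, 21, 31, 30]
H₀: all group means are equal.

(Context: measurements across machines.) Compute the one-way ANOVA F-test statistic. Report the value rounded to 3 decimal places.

test statistic = 50.897

Group means [23.90, 44.11, 27.67], grand mean 31.226
SSB = Σnᵢ(x̄ᵢ−x̄)² = 2182.964; SSW = ΣΣ(x−x̄ᵢ)² = 600.456
MSB = 2182.964/2 = 1091.4819; MSW = 600.456/28 = 21.4448
F = MSB/MSW = 50.8972
df = (2, 28)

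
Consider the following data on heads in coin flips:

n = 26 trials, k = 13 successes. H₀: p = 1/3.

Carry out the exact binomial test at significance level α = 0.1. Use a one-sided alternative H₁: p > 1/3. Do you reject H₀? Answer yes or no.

reject H₀: yes

Exact binomial: n=26, k=13, p₀=1/3=0.3333
P(X≥13) from Σ C(n,i)·p₀^i·(1−p₀)^(n−i)
p-value (one-sided, H₁ greater) = 0.05827
At α=0.1: p < α → reject H₀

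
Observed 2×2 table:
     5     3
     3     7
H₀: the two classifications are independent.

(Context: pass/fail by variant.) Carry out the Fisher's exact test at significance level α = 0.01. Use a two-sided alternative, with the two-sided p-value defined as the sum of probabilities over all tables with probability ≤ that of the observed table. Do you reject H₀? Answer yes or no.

Margins: r₁=8, r₂=10, c₁=8, c₂=10, n=18
p_obs = C(8,5)·C(10,3)/C(18,8); sum pmf over tables with pmf ≤ p_obs
p-value (two-sided) = 0.34156
At α=0.01: p ≥ α → fail to reject H₀

reject H₀: no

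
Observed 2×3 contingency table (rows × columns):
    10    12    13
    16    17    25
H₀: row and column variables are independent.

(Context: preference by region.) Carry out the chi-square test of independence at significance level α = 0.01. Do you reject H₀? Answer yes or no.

Row totals [35, 58], col totals [26, 29, 38], n=93
χ² = (10−9.78)²/9.78 + (12−10.91)²/10.91 + (13−14.30)²/14.30 + (16−16.22)²/16.22 + (17−18.09)²/18.09 + (25−23.70)²/23.70 = 0.3707
df = 2
p-value (upper-tail) = 0.83083
At α=0.01: p ≥ α → fail to reject H₀

reject H₀: no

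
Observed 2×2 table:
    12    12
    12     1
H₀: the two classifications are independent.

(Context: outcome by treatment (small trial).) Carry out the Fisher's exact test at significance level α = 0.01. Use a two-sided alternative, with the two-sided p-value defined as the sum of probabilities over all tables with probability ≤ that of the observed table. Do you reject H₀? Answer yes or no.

reject H₀: no

Margins: r₁=24, r₂=13, c₁=24, c₂=13, n=37
p_obs = C(24,12)·C(13,12)/C(37,24); sum pmf over tables with pmf ≤ p_obs
p-value (two-sided) = 0.01287
At α=0.01: p ≥ α → fail to reject H₀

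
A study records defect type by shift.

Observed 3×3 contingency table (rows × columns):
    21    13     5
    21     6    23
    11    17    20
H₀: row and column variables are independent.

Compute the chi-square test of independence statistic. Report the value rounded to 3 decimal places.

test statistic = 19.499

Row totals [39, 50, 48], col totals [53, 36, 48], n=137
χ² = (21−15.09)²/15.09 + (13−10.25)²/10.25 + (5−13.66)²/13.66 + (21−19.34)²/19.34 + (6−13.14)²/13.14 + (23−17.52)²/17.52 + (11−18.57)²/18.57 + (17−12.61)²/12.61 + (20−16.82)²/16.82 = 19.4991
df = 4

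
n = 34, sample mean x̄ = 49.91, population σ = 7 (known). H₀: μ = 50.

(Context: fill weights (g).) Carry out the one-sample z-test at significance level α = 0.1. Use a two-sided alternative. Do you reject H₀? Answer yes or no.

reject H₀: no

SE = σ/√n = 7/√34 = 1.2005
z = (x̄−μ₀)/SE = (49.91−50)/1.2005 = -0.0750
p-value (two-sided) = 0.94024
At α=0.1: p ≥ α → fail to reject H₀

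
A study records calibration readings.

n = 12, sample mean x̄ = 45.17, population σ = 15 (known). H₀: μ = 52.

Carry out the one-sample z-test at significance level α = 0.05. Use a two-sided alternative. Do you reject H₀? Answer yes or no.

SE = σ/√n = 15/√12 = 4.3301
z = (x̄−μ₀)/SE = (45.17−52)/4.3301 = -1.5773
p-value (two-sided) = 0.11472
At α=0.05: p ≥ α → fail to reject H₀

reject H₀: no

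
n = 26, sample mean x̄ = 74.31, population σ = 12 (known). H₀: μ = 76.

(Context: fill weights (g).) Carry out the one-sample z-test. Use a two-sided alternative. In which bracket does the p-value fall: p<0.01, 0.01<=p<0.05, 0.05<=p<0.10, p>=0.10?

SE = σ/√n = 12/√26 = 2.3534
z = (x̄−μ₀)/SE = (74.31−76)/2.3534 = -0.7181
p-value (two-sided) = 0.47269
→ bracket: p>=0.10

p-value bracket: p>=0.10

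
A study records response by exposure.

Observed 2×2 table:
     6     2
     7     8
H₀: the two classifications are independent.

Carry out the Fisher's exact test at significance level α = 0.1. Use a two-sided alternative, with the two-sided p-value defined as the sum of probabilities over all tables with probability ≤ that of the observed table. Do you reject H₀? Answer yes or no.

reject H₀: no

Margins: r₁=8, r₂=15, c₁=13, c₂=10, n=23
p_obs = C(8,6)·C(15,7)/C(23,13); sum pmf over tables with pmf ≤ p_obs
p-value (two-sided) = 0.37879
At α=0.1: p ≥ α → fail to reject H₀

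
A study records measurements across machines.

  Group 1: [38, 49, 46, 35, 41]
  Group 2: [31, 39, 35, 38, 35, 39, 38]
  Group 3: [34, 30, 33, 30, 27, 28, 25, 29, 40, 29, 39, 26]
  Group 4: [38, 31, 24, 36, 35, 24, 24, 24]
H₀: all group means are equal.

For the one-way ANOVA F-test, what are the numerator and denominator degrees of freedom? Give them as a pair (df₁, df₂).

k = 4 groups, N = 32 total
df = (k−1, N−k) = (4−1, 32−4) = (3, 28)

degrees of freedom = [3, 28]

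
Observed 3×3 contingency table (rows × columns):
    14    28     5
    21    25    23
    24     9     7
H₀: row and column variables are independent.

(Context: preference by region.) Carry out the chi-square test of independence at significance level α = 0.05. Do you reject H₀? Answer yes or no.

reject H₀: yes

Row totals [47, 69, 40], col totals [59, 62, 35], n=156
χ² = (14−17.78)²/17.78 + (28−18.68)²/18.68 + (5−10.54)²/10.54 + (21−26.10)²/26.10 + (25−27.42)²/27.42 + (23−15.48)²/15.48 + (24−15.13)²/15.13 + (9−15.90)²/15.90 + (7−8.97)²/8.97 = 21.8596
df = 4
p-value (upper-tail) = 0.00021
At α=0.05: p < α → reject H₀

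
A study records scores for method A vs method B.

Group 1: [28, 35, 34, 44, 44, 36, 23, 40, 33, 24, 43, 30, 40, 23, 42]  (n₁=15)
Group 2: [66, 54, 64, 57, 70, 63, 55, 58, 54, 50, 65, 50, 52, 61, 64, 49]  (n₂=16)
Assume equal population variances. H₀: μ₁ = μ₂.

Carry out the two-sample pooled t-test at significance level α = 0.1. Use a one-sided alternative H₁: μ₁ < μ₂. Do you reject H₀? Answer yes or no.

reject H₀: yes

x̄₁=34.600, s₁=7.614, n₁=15
x̄₂=58.250, s₂=6.578, n₂=16
s_p² = [14·7.614² + 15·6.578²]/29 = 50.3655
SE = √(s_p²·(1/15+1/16)) = 2.5506
t = (34.600−58.250)/2.5506 = -9.2723
df = 29
p-value (one-sided, H₁ less) = 0.00000
At α=0.1: p < α → reject H₀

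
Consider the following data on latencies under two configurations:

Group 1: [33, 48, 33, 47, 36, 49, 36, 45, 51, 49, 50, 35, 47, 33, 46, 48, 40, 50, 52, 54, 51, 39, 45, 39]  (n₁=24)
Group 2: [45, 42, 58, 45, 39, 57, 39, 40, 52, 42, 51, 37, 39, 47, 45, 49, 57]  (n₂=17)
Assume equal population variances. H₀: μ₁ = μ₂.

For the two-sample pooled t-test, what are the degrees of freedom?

df = n₁ + n₂ − 2 = 24 + 17 − 2 = 39

degrees of freedom = 39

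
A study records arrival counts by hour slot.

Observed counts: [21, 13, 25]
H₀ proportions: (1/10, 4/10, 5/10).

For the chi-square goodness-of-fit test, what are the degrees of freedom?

df = k − 1 = 3 − 1 = 2

degrees of freedom = 2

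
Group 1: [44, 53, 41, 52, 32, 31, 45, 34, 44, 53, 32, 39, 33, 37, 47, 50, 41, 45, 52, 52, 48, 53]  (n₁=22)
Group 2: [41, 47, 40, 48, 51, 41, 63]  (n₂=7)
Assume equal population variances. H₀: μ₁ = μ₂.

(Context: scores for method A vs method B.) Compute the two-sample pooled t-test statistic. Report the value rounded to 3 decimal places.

x̄₁=43.545, s₁=7.757, n₁=22
x̄₂=47.286, s₂=8.098, n₂=7
s_p² = [21·7.757² + 6·8.098²]/27 = 61.3660
SE = √(s_p²·(1/22+1/7)) = 3.3994
t = (43.545−47.286)/3.3994 = -1.1003
df = 27

test statistic = -1.100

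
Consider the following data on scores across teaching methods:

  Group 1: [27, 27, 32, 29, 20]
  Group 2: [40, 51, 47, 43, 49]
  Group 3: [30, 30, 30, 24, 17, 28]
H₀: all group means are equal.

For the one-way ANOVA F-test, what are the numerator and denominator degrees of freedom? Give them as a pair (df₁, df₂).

degrees of freedom = [2, 13]

k = 3 groups, N = 16 total
df = (k−1, N−k) = (3−1, 16−3) = (2, 13)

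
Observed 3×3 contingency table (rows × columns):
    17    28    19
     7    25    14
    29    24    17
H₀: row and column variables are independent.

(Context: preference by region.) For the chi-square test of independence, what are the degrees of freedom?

df = (r−1)(c−1) = (3−1)·(3−1) = 4

degrees of freedom = 4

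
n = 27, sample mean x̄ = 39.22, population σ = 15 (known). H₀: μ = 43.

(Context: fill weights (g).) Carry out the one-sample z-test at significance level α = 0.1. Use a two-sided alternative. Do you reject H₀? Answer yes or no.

SE = σ/√n = 15/√27 = 2.8868
z = (x̄−μ₀)/SE = (39.22−43)/2.8868 = -1.3094
p-value (two-sided) = 0.19039
At α=0.1: p ≥ α → fail to reject H₀

reject H₀: no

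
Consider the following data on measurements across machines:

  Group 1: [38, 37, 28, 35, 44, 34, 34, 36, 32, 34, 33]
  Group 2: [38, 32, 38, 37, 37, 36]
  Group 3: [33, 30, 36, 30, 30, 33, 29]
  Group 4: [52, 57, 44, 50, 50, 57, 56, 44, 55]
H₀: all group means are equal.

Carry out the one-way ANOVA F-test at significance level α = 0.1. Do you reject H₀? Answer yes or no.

reject H₀: yes

Group means [35.00, 36.33, 31.57, 51.67], grand mean 39.061
SSB = Σnᵢ(x̄ᵢ−x̄)² = 2048.831; SSW = ΣΣ(x−x̄ᵢ)² = 433.048
MSB = 2048.831/3 = 682.9437; MSW = 433.048/29 = 14.9327
F = MSB/MSW = 45.7349
df = (3, 29)
p-value (upper-tail) = 0.00000
At α=0.1: p < α → reject H₀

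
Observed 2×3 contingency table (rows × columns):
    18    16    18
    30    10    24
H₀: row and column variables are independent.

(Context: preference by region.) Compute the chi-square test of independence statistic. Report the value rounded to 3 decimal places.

Row totals [52, 64], col totals [48, 26, 42], n=116
χ² = (18−21.52)²/21.52 + (16−11.66)²/11.66 + (18−18.83)²/18.83 + (30−26.48)²/26.48 + (10−14.34)²/14.34 + (24−23.17)²/23.17 = 4.0437
df = 2

test statistic = 4.044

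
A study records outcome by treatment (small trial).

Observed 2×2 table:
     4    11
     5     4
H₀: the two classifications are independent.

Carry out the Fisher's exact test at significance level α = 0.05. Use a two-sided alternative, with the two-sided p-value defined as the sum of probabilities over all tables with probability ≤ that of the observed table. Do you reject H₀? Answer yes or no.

reject H₀: no

Margins: r₁=15, r₂=9, c₁=9, c₂=15, n=24
p_obs = C(15,4)·C(9,5)/C(24,9); sum pmf over tables with pmf ≤ p_obs
p-value (two-sided) = 0.21189
At α=0.05: p ≥ α → fail to reject H₀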